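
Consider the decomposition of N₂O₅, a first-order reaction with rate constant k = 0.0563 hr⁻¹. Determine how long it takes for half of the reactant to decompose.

12.31 hr

Step 1: For a first-order reaction, t₁/₂ = ln(2)/k
Step 2: t₁/₂ = ln(2)/0.0563
Step 3: t₁/₂ = 0.6931/0.0563 = 12.31 hr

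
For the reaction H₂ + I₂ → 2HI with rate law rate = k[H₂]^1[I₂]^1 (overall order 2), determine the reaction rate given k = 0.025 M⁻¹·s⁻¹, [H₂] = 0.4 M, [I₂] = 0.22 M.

0.0022 M/s

Step 1: The rate law is rate = k[H₂]^1[I₂]^1, overall order = 1+1 = 2
Step 2: Substitute values: rate = 0.025 × (0.4)^1 × (0.22)^1
Step 3: rate = 0.025 × 0.4 × 0.22 = 0.0022 M/s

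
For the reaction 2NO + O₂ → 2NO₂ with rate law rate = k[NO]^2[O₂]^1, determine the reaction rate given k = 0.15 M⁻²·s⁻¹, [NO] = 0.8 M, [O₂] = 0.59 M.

0.05664 M/s

Step 1: The rate law is rate = k[NO]^2[O₂]^1
Step 2: Substitute: rate = 0.15 × (0.8)^2 × (0.59)^1
Step 3: rate = 0.15 × 0.64 × 0.59 = 0.05664 M/s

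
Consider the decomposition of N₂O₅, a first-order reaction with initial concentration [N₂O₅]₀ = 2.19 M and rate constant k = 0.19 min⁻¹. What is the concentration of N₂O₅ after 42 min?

0.0007495 M

Step 1: For a first-order reaction: [N₂O₅] = [N₂O₅]₀ × e^(-kt)
Step 2: [N₂O₅] = 2.19 × e^(-0.19 × 42)
Step 3: [N₂O₅] = 2.19 × e^(-7.98)
Step 4: [N₂O₅] = 2.19 × 0.000342239 = 0.0007495 M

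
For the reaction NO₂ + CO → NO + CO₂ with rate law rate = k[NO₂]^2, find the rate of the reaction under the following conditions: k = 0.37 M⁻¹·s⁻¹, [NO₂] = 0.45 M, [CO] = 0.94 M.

0.07493 M/s

Step 1: The rate law is rate = k[NO₂]^2
Step 2: Note that the rate does not depend on [CO] (zero order in CO).
Step 3: rate = 0.37 × (0.45)^2 = 0.074925 M/s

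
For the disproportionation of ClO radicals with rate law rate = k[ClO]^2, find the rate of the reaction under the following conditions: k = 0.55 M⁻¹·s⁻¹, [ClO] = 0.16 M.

0.01408 M/s

Step 1: Identify the rate law: rate = k[ClO]^2
Step 2: Substitute values: rate = 0.55 × (0.16)^2
Step 3: Calculate: rate = 0.55 × 0.0256 = 0.01408 M/s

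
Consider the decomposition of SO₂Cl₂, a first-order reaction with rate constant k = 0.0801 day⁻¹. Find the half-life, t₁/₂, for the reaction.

8.654 day

Step 1: For a first-order reaction, t₁/₂ = ln(2)/k
Step 2: t₁/₂ = ln(2)/0.0801
Step 3: t₁/₂ = 0.6931/0.0801 = 8.654 day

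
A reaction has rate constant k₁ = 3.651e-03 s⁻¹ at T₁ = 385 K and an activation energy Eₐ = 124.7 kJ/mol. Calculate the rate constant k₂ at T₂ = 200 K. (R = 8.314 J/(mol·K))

8.169e-19 s⁻¹

Step 1: Use the two-temperature Arrhenius form: ln(k₂/k₁) = -Eₐ/R × (1/T₂ - 1/T₁)
Step 2: Convert Eₐ to J/mol: 124.7 kJ/mol = 124700 J/mol
Step 3: 1/T₂ - 1/T₁ = 1/200 - 1/385 = 2.402597e-03 K⁻¹
Step 4: ln(k₂/k₁) = -124700/8.314 × 2.402597e-03 = -36.03607
Step 5: k₂ = k₁ × exp(-36.03607) = 3.651e-03 × 2.23735e-16 = 8.169e-19 s⁻¹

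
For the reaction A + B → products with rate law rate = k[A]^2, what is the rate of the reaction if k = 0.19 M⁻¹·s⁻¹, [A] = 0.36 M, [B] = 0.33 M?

0.02462 M/s

Step 1: The rate law is rate = k[A]^2
Step 2: Note that the rate does not depend on [B] (zero order in B).
Step 3: rate = 0.19 × (0.36)^2 = 0.024624 M/s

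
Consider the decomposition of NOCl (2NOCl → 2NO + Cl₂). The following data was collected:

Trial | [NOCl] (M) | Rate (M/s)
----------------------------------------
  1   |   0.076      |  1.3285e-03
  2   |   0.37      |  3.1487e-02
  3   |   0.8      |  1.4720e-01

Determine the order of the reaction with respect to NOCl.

second order (2)

Step 1: Compare trials to find order n where rate₂/rate₁ = ([NOCl]₂/[NOCl]₁)^n
Step 2: rate₂/rate₁ = 3.1487e-02/1.3285e-03 = 23.7
Step 3: [NOCl]₂/[NOCl]₁ = 0.37/0.076 = 4.868
Step 4: n = ln(23.7)/ln(4.868) = 2.00 ≈ 2
Step 5: The reaction is second order in NOCl.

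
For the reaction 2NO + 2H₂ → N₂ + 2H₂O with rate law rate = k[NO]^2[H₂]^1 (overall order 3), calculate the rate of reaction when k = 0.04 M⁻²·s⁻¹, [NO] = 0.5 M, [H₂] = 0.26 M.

0.0026 M/s

Step 1: The rate law is rate = k[NO]^2[H₂]^1, overall order = 2+1 = 3
Step 2: Substitute values: rate = 0.04 × (0.5)^2 × (0.26)^1
Step 3: rate = 0.04 × 0.25 × 0.26 = 0.0026 M/s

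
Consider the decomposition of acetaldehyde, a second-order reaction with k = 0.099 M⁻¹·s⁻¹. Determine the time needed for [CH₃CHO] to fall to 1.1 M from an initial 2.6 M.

5.298 s

Step 1: For second-order: t = (1/[CH₃CHO] - 1/[CH₃CHO]₀)/k
Step 2: t = (1/1.1 - 1/2.6)/0.099
Step 3: t = (0.9091 - 0.3846)/0.099
Step 4: t = 0.5245/0.099 = 5.298 s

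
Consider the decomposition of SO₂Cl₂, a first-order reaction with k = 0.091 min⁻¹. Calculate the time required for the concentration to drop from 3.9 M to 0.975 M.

15.23 min

Step 1: For first-order: t = ln([SO₂Cl₂]₀/[SO₂Cl₂])/k
Step 2: t = ln(3.9/0.975)/0.091
Step 3: t = ln(4)/0.091
Step 4: t = 1.386/0.091 = 15.23 min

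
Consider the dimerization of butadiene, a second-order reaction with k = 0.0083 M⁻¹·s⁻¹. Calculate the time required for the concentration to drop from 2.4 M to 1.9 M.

13.21 s

Step 1: For second-order: t = (1/[C₄H₆] - 1/[C₄H₆]₀)/k
Step 2: t = (1/1.9 - 1/2.4)/0.0083
Step 3: t = (0.5263 - 0.4167)/0.0083
Step 4: t = 0.1096/0.0083 = 13.21 s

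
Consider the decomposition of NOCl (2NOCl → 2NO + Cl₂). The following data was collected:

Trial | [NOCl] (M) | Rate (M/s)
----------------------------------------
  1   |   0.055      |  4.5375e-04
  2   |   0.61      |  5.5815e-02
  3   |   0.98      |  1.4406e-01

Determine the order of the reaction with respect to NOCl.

second order (2)

Step 1: Compare trials to find order n where rate₂/rate₁ = ([NOCl]₂/[NOCl]₁)^n
Step 2: rate₂/rate₁ = 5.5815e-02/4.5375e-04 = 123
Step 3: [NOCl]₂/[NOCl]₁ = 0.61/0.055 = 11.09
Step 4: n = ln(123)/ln(11.09) = 2.00 ≈ 2
Step 5: The reaction is second order in NOCl.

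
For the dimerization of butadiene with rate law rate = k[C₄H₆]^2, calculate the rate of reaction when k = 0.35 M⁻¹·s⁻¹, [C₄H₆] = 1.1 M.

0.4235 M/s

Step 1: Identify the rate law: rate = k[C₄H₆]^2
Step 2: Substitute values: rate = 0.35 × (1.1)^2
Step 3: Calculate: rate = 0.35 × 1.21 = 0.4235 M/s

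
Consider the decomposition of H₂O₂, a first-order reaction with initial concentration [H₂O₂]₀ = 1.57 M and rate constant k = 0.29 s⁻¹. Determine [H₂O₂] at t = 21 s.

0.003557 M

Step 1: For a first-order reaction: [H₂O₂] = [H₂O₂]₀ × e^(-kt)
Step 2: [H₂O₂] = 1.57 × e^(-0.29 × 21)
Step 3: [H₂O₂] = 1.57 × e^(-6.09)
Step 4: [H₂O₂] = 1.57 × 0.00226541 = 0.003557 M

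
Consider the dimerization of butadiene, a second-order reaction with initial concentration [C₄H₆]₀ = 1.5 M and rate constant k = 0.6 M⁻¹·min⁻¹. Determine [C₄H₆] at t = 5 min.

0.2727 M

Step 1: For a second-order reaction: 1/[C₄H₆] = 1/[C₄H₆]₀ + kt
Step 2: 1/[C₄H₆] = 1/1.5 + 0.6 × 5
Step 3: 1/[C₄H₆] = 0.6667 + 3 = 3.667
Step 4: [C₄H₆] = 1/3.667 = 0.2727 M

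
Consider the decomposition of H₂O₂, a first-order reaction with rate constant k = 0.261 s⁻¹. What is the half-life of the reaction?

2.656 s

Step 1: For a first-order reaction, t₁/₂ = ln(2)/k
Step 2: t₁/₂ = ln(2)/0.261
Step 3: t₁/₂ = 0.6931/0.261 = 2.656 s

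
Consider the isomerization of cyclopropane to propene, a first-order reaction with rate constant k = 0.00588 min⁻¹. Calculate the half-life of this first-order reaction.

117.9 min

Step 1: For a first-order reaction, t₁/₂ = ln(2)/k
Step 2: t₁/₂ = ln(2)/0.00588
Step 3: t₁/₂ = 0.6931/0.00588 = 117.9 min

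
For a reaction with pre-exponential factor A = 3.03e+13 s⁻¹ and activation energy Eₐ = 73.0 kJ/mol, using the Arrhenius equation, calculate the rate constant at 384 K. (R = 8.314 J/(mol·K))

3.56e+03 s⁻¹

Step 1: Use the Arrhenius equation: k = A × exp(-Eₐ/RT)
Step 2: Convert Eₐ to J/mol: 73.0 kJ/mol = 73000 J/mol
Step 3: Calculate the exponent: -Eₐ/(RT) = -73000/(8.314 × 384) = -22.86555
Step 4: k = 3.03e+13 × exp(-22.86555)
Step 5: k = 3.03e+13 × 1.17386e-10 = 3.5568e+03 s⁻¹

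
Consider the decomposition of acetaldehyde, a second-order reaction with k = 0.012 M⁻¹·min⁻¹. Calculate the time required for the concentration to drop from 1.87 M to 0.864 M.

51.89 min

Step 1: For second-order: t = (1/[CH₃CHO] - 1/[CH₃CHO]₀)/k
Step 2: t = (1/0.864 - 1/1.87)/0.012
Step 3: t = (1.157 - 0.5348)/0.012
Step 4: t = 0.6226/0.012 = 51.89 min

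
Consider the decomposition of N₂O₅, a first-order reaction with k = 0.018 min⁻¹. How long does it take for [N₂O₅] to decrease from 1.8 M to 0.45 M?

77.02 min

Step 1: For first-order: t = ln([N₂O₅]₀/[N₂O₅])/k
Step 2: t = ln(1.8/0.45)/0.018
Step 3: t = ln(4)/0.018
Step 4: t = 1.386/0.018 = 77.02 min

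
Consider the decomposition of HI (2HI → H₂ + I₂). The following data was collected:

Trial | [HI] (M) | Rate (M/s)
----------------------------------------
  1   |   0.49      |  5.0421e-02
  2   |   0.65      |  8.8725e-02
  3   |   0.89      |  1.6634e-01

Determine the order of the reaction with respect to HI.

second order (2)

Step 1: Compare trials to find order n where rate₂/rate₁ = ([HI]₂/[HI]₁)^n
Step 2: rate₂/rate₁ = 8.8725e-02/5.0421e-02 = 1.76
Step 3: [HI]₂/[HI]₁ = 0.65/0.49 = 1.327
Step 4: n = ln(1.76)/ln(1.327) = 2.00 ≈ 2
Step 5: The reaction is second order in HI.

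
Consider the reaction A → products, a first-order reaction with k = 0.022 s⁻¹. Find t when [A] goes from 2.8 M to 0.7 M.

63.01 s

Step 1: For first-order: t = ln([A]₀/[A])/k
Step 2: t = ln(2.8/0.7)/0.022
Step 3: t = ln(4)/0.022
Step 4: t = 1.386/0.022 = 63.01 s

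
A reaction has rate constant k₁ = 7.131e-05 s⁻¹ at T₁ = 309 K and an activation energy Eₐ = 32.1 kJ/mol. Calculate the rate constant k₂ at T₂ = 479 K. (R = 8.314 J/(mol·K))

6.012e-03 s⁻¹

Step 1: Use the two-temperature Arrhenius form: ln(k₂/k₁) = -Eₐ/R × (1/T₂ - 1/T₁)
Step 2: Convert Eₐ to J/mol: 32.1 kJ/mol = 32100 J/mol
Step 3: 1/T₂ - 1/T₁ = 1/479 - 1/309 = -1.148563e-03 K⁻¹
Step 4: ln(k₂/k₁) = -32100/8.314 × -1.148563e-03 = 4.43455
Step 5: k₂ = k₁ × exp(4.43455) = 7.131e-05 × 8.43142e+01 = 6.012e-03 s⁻¹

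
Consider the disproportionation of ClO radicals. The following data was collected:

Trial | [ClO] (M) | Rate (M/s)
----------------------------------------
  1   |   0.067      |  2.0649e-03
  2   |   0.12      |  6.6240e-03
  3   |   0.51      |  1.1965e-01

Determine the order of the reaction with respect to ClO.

second order (2)

Step 1: Compare trials to find order n where rate₂/rate₁ = ([ClO]₂/[ClO]₁)^n
Step 2: rate₂/rate₁ = 6.6240e-03/2.0649e-03 = 3.208
Step 3: [ClO]₂/[ClO]₁ = 0.12/0.067 = 1.791
Step 4: n = ln(3.208)/ln(1.791) = 2.00 ≈ 2
Step 5: The reaction is second order in ClO.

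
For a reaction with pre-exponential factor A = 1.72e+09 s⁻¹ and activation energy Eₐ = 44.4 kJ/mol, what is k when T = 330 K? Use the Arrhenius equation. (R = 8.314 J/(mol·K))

1.61e+02 s⁻¹

Step 1: Use the Arrhenius equation: k = A × exp(-Eₐ/RT)
Step 2: Convert Eₐ to J/mol: 44.4 kJ/mol = 44400 J/mol
Step 3: Calculate the exponent: -Eₐ/(RT) = -44400/(8.314 × 330) = -16.18300
Step 4: k = 1.72e+09 × exp(-16.18300)
Step 5: k = 1.72e+09 × 9.37157e-08 = 1.6119e+02 s⁻¹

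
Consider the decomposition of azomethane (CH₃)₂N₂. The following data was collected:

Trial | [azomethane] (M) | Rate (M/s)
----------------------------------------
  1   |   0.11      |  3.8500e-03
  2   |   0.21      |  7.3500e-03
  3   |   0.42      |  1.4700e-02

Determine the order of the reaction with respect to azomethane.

first order (1)

Step 1: Compare trials to find order n where rate₂/rate₁ = ([azomethane]₂/[azomethane]₁)^n
Step 2: rate₂/rate₁ = 7.3500e-03/3.8500e-03 = 1.909
Step 3: [azomethane]₂/[azomethane]₁ = 0.21/0.11 = 1.909
Step 4: n = ln(1.909)/ln(1.909) = 1.00 ≈ 1
Step 5: The reaction is first order in azomethane.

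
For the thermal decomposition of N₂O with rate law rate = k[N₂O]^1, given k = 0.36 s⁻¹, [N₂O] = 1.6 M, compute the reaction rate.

0.576 M/s

Step 1: Identify the rate law: rate = k[N₂O]^1
Step 2: Substitute values: rate = 0.36 × (1.6)^1
Step 3: Calculate: rate = 0.36 × 1.6 = 0.576 M/s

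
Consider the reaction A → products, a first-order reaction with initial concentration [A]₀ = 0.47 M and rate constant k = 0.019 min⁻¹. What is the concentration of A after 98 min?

0.07302 M

Step 1: For a first-order reaction: [A] = [A]₀ × e^(-kt)
Step 2: [A] = 0.47 × e^(-0.019 × 98)
Step 3: [A] = 0.47 × e^(-1.862)
Step 4: [A] = 0.47 × 0.155362 = 0.07302 M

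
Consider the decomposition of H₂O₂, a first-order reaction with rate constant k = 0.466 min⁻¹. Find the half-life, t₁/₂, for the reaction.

1.487 min

Step 1: For a first-order reaction, t₁/₂ = ln(2)/k
Step 2: t₁/₂ = ln(2)/0.466
Step 3: t₁/₂ = 0.6931/0.466 = 1.487 min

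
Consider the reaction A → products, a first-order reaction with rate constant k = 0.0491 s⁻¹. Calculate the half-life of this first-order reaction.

14.12 s

Step 1: For a first-order reaction, t₁/₂ = ln(2)/k
Step 2: t₁/₂ = ln(2)/0.0491
Step 3: t₁/₂ = 0.6931/0.0491 = 14.12 s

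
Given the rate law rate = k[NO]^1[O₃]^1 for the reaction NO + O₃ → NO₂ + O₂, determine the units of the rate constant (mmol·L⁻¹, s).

(mmol·L⁻¹)⁻¹·s⁻¹

Step 1: Overall order = 1 + 1 = 2.
Step 2: rate has units mmol·L⁻¹·s⁻¹; [NO]^1[O₃]^1 has units (mmol·L⁻¹)^2.
Step 3: k = rate/([NO]^1[O₃]^1), so units of k = (mmol·L⁻¹)^(1-2)·s⁻¹ = (mmol·L⁻¹)⁻¹·s⁻¹.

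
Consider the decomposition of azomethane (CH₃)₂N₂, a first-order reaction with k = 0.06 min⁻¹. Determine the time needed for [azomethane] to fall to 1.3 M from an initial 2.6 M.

11.55 min

Step 1: For first-order: t = ln([azomethane]₀/[azomethane])/k
Step 2: t = ln(2.6/1.3)/0.06
Step 3: t = ln(2)/0.06
Step 4: t = 0.6931/0.06 = 11.55 min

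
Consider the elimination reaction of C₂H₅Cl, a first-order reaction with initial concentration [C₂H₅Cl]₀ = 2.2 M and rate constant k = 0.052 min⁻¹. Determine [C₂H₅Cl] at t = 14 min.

1.062 M

Step 1: For a first-order reaction: [C₂H₅Cl] = [C₂H₅Cl]₀ × e^(-kt)
Step 2: [C₂H₅Cl] = 2.2 × e^(-0.052 × 14)
Step 3: [C₂H₅Cl] = 2.2 × e^(-0.728)
Step 4: [C₂H₅Cl] = 2.2 × 0.482874 = 1.062 M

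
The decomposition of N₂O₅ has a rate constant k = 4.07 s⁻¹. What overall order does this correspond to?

first order (1)

Step 1: The units of k for an nth-order reaction are (concentration)^(1-n)·(time)⁻¹.
Step 2: Here k has units s⁻¹, so the concentration exponent is 0.
Step 3: 1 - n = 0 ⇒ n = 1. The reaction is first order.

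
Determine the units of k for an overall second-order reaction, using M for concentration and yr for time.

M⁻¹·yr⁻¹

Step 1: For overall order n, rate = k × (concentration)^n.
Step 2: Rate has units M·yr⁻¹; concentration term has units M^2.
Step 3: k = rate / (concentration)^n, so units of k = M^(1-2)·yr⁻¹ = M⁻¹·yr⁻¹.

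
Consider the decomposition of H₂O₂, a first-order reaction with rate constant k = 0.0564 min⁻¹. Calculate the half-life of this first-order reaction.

12.29 min

Step 1: For a first-order reaction, t₁/₂ = ln(2)/k
Step 2: t₁/₂ = ln(2)/0.0564
Step 3: t₁/₂ = 0.6931/0.0564 = 12.29 min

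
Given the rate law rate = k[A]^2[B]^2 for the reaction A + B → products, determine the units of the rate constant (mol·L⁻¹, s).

(mol·L⁻¹)⁻³·s⁻¹

Step 1: Overall order = 2 + 2 = 4.
Step 2: rate has units mol·L⁻¹·s⁻¹; [A]^2[B]^2 has units (mol·L⁻¹)^4.
Step 3: k = rate/([A]^2[B]^2), so units of k = (mol·L⁻¹)^(1-4)·s⁻¹ = (mol·L⁻¹)⁻³·s⁻¹.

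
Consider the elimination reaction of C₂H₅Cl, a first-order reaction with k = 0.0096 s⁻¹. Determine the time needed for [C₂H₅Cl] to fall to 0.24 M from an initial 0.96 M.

144.4 s

Step 1: For first-order: t = ln([C₂H₅Cl]₀/[C₂H₅Cl])/k
Step 2: t = ln(0.96/0.24)/0.0096
Step 3: t = ln(4)/0.0096
Step 4: t = 1.386/0.0096 = 144.4 s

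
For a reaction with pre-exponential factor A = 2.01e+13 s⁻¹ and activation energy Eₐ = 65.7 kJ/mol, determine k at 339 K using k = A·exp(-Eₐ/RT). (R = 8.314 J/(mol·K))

1.51e+03 s⁻¹

Step 1: Use the Arrhenius equation: k = A × exp(-Eₐ/RT)
Step 2: Convert Eₐ to J/mol: 65.7 kJ/mol = 65700 J/mol
Step 3: Calculate the exponent: -Eₐ/(RT) = -65700/(8.314 × 339) = -23.31072
Step 4: k = 2.01e+13 × exp(-23.31072)
Step 5: k = 2.01e+13 × 7.52113e-11 = 1.5117e+03 s⁻¹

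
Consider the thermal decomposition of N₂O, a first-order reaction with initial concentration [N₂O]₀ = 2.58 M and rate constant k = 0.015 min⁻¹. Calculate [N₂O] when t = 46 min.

1.294 M

Step 1: For a first-order reaction: [N₂O] = [N₂O]₀ × e^(-kt)
Step 2: [N₂O] = 2.58 × e^(-0.015 × 46)
Step 3: [N₂O] = 2.58 × e^(-0.69)
Step 4: [N₂O] = 2.58 × 0.501576 = 1.294 M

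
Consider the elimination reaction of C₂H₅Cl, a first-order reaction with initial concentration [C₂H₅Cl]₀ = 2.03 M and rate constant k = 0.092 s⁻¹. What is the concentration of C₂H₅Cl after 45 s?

0.03232 M

Step 1: For a first-order reaction: [C₂H₅Cl] = [C₂H₅Cl]₀ × e^(-kt)
Step 2: [C₂H₅Cl] = 2.03 × e^(-0.092 × 45)
Step 3: [C₂H₅Cl] = 2.03 × e^(-4.14)
Step 4: [C₂H₅Cl] = 2.03 × 0.0159229 = 0.03232 M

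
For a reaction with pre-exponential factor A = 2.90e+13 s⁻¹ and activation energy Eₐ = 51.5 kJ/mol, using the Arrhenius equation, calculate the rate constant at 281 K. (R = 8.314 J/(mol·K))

7.74e+03 s⁻¹

Step 1: Use the Arrhenius equation: k = A × exp(-Eₐ/RT)
Step 2: Convert Eₐ to J/mol: 51.5 kJ/mol = 51500 J/mol
Step 3: Calculate the exponent: -Eₐ/(RT) = -51500/(8.314 × 281) = -22.04402
Step 4: k = 2.90e+13 × exp(-22.04402)
Step 5: k = 2.90e+13 × 2.66934e-10 = 7.7411e+03 s⁻¹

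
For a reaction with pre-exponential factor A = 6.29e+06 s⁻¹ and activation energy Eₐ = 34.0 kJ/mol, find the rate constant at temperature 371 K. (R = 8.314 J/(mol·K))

1.03e+02 s⁻¹

Step 1: Use the Arrhenius equation: k = A × exp(-Eₐ/RT)
Step 2: Convert Eₐ to J/mol: 34.0 kJ/mol = 34000 J/mol
Step 3: Calculate the exponent: -Eₐ/(RT) = -34000/(8.314 × 371) = -11.02288
Step 4: k = 6.29e+06 × exp(-11.02288)
Step 5: k = 6.29e+06 × 1.63239e-05 = 1.0268e+02 s⁻¹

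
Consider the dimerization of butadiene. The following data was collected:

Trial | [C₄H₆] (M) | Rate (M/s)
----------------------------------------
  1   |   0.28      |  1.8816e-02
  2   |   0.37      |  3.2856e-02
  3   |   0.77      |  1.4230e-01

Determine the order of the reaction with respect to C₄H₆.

second order (2)

Step 1: Compare trials to find order n where rate₂/rate₁ = ([C₄H₆]₂/[C₄H₆]₁)^n
Step 2: rate₂/rate₁ = 3.2856e-02/1.8816e-02 = 1.746
Step 3: [C₄H₆]₂/[C₄H₆]₁ = 0.37/0.28 = 1.321
Step 4: n = ln(1.746)/ln(1.321) = 2.00 ≈ 2
Step 5: The reaction is second order in C₄H₆.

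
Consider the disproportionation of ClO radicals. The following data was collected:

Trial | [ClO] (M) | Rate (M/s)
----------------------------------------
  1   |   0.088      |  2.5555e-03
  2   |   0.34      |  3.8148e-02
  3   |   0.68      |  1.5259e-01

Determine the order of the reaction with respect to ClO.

second order (2)

Step 1: Compare trials to find order n where rate₂/rate₁ = ([ClO]₂/[ClO]₁)^n
Step 2: rate₂/rate₁ = 3.8148e-02/2.5555e-03 = 14.93
Step 3: [ClO]₂/[ClO]₁ = 0.34/0.088 = 3.864
Step 4: n = ln(14.93)/ln(3.864) = 2.00 ≈ 2
Step 5: The reaction is second order in ClO.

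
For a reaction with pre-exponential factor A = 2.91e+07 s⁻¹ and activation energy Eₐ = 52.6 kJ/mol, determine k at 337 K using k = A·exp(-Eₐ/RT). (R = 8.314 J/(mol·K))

2.04e-01 s⁻¹

Step 1: Use the Arrhenius equation: k = A × exp(-Eₐ/RT)
Step 2: Convert Eₐ to J/mol: 52.6 kJ/mol = 52600 J/mol
Step 3: Calculate the exponent: -Eₐ/(RT) = -52600/(8.314 × 337) = -18.77352
Step 4: k = 2.91e+07 × exp(-18.77352)
Step 5: k = 2.91e+07 × 7.02690e-09 = 2.0448e-01 s⁻¹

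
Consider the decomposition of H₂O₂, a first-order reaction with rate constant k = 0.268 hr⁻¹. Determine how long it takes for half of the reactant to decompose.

2.586 hr

Step 1: For a first-order reaction, t₁/₂ = ln(2)/k
Step 2: t₁/₂ = ln(2)/0.268
Step 3: t₁/₂ = 0.6931/0.268 = 2.586 hr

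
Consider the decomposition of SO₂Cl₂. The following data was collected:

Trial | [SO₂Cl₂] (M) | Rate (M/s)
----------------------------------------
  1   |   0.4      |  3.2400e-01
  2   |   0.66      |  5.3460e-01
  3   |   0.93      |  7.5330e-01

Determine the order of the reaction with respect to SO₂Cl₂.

first order (1)

Step 1: Compare trials to find order n where rate₂/rate₁ = ([SO₂Cl₂]₂/[SO₂Cl₂]₁)^n
Step 2: rate₂/rate₁ = 5.3460e-01/3.2400e-01 = 1.65
Step 3: [SO₂Cl₂]₂/[SO₂Cl₂]₁ = 0.66/0.4 = 1.65
Step 4: n = ln(1.65)/ln(1.65) = 1.00 ≈ 1
Step 5: The reaction is first order in SO₂Cl₂.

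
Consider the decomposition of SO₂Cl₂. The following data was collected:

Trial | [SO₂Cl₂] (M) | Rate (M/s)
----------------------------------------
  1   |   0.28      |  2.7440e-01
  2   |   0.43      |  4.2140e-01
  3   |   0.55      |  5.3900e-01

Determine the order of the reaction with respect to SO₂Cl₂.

first order (1)

Step 1: Compare trials to find order n where rate₂/rate₁ = ([SO₂Cl₂]₂/[SO₂Cl₂]₁)^n
Step 2: rate₂/rate₁ = 4.2140e-01/2.7440e-01 = 1.536
Step 3: [SO₂Cl₂]₂/[SO₂Cl₂]₁ = 0.43/0.28 = 1.536
Step 4: n = ln(1.536)/ln(1.536) = 1.00 ≈ 1
Step 5: The reaction is first order in SO₂Cl₂.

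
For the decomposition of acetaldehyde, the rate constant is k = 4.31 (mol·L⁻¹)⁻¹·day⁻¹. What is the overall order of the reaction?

second order (2)

Step 1: The units of k for an nth-order reaction are (concentration)^(1-n)·(time)⁻¹.
Step 2: Here k has units (mol·L⁻¹)⁻¹·day⁻¹, so the concentration exponent is -1.
Step 3: 1 - n = -1 ⇒ n = 2. The reaction is second order.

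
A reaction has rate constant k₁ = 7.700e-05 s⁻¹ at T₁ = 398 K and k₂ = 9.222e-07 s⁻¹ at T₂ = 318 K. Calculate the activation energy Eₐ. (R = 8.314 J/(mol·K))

58.2 kJ/mol

Step 1: Use the two-temperature Arrhenius form: ln(k₂/k₁) = -Eₐ/R × (1/T₂ - 1/T₁)
Step 2: ln(k₂/k₁) = ln(9.222e-07/7.700e-05) = ln(0.0119766) = -4.4248
Step 3: 1/T₂ - 1/T₁ = 1/318 - 1/398 = 6.320913e-04 K⁻¹
Step 4: Eₐ = -R × ln(k₂/k₁) / (1/T₂ - 1/T₁) = -8.314 × -4.4248 / 6.320913e-04
Step 5: Eₐ = 5.8200e+04 J/mol = 58.2 kJ/mol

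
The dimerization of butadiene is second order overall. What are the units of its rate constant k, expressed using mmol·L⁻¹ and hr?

(mmol·L⁻¹)⁻¹·hr⁻¹

Step 1: For overall order n, rate = k × (concentration)^n.
Step 2: Rate has units mmol·L⁻¹·hr⁻¹; concentration term has units (mmol·L⁻¹)^2.
Step 3: k = rate / (concentration)^n, so units of k = (mmol·L⁻¹)^(1-2)·hr⁻¹ = (mmol·L⁻¹)⁻¹·hr⁻¹.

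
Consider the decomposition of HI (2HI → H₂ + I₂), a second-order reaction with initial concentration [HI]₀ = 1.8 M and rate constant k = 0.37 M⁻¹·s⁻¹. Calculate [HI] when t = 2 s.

0.7719 M

Step 1: For a second-order reaction: 1/[HI] = 1/[HI]₀ + kt
Step 2: 1/[HI] = 1/1.8 + 0.37 × 2
Step 3: 1/[HI] = 0.5556 + 0.74 = 1.296
Step 4: [HI] = 1/1.296 = 0.7719 M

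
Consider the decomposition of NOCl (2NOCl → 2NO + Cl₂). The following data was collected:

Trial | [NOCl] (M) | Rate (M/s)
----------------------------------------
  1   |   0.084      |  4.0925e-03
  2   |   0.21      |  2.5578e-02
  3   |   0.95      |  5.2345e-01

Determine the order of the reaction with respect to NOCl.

second order (2)

Step 1: Compare trials to find order n where rate₂/rate₁ = ([NOCl]₂/[NOCl]₁)^n
Step 2: rate₂/rate₁ = 2.5578e-02/4.0925e-03 = 6.25
Step 3: [NOCl]₂/[NOCl]₁ = 0.21/0.084 = 2.5
Step 4: n = ln(6.25)/ln(2.5) = 2.00 ≈ 2
Step 5: The reaction is second order in NOCl.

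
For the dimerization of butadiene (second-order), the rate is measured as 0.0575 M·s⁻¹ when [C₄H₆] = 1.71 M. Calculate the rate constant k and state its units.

0.01966 M⁻¹·s⁻¹

Step 1: rate = k[C₄H₆]^2, so k = rate / [C₄H₆]^2.
Step 2: k = 0.0575 / (1.71)^2 = 0.0575 / 2.924.
Step 3: k = 0.01966 M⁻¹·s⁻¹.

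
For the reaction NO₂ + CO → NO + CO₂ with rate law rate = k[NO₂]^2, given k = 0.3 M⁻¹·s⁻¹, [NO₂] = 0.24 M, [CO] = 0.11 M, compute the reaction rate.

0.01728 M/s

Step 1: The rate law is rate = k[NO₂]^2
Step 2: Note that the rate does not depend on [CO] (zero order in CO).
Step 3: rate = 0.3 × (0.24)^2 = 0.01728 M/s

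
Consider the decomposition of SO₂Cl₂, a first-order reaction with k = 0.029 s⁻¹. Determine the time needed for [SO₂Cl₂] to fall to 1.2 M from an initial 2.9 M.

30.43 s

Step 1: For first-order: t = ln([SO₂Cl₂]₀/[SO₂Cl₂])/k
Step 2: t = ln(2.9/1.2)/0.029
Step 3: t = ln(2.417)/0.029
Step 4: t = 0.8824/0.029 = 30.43 s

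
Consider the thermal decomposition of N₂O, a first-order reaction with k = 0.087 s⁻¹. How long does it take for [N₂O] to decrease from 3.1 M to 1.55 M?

7.967 s

Step 1: For first-order: t = ln([N₂O]₀/[N₂O])/k
Step 2: t = ln(3.1/1.55)/0.087
Step 3: t = ln(2)/0.087
Step 4: t = 0.6931/0.087 = 7.967 s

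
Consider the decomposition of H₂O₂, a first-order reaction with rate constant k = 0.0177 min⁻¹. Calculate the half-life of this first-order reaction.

39.16 min

Step 1: For a first-order reaction, t₁/₂ = ln(2)/k
Step 2: t₁/₂ = ln(2)/0.0177
Step 3: t₁/₂ = 0.6931/0.0177 = 39.16 min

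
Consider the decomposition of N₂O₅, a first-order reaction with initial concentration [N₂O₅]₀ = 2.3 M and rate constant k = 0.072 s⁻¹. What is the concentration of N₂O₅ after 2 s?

1.992 M

Step 1: For a first-order reaction: [N₂O₅] = [N₂O₅]₀ × e^(-kt)
Step 2: [N₂O₅] = 2.3 × e^(-0.072 × 2)
Step 3: [N₂O₅] = 2.3 × e^(-0.144)
Step 4: [N₂O₅] = 2.3 × 0.865888 = 1.992 M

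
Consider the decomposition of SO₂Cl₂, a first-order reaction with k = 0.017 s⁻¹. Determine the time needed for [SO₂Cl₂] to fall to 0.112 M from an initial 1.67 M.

158.9 s

Step 1: For first-order: t = ln([SO₂Cl₂]₀/[SO₂Cl₂])/k
Step 2: t = ln(1.67/0.112)/0.017
Step 3: t = ln(14.91)/0.017
Step 4: t = 2.702/0.017 = 158.9 s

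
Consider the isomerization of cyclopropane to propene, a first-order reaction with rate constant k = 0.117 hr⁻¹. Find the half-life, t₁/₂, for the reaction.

5.924 hr

Step 1: For a first-order reaction, t₁/₂ = ln(2)/k
Step 2: t₁/₂ = ln(2)/0.117
Step 3: t₁/₂ = 0.6931/0.117 = 5.924 hr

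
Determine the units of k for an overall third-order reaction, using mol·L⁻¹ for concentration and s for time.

(mol·L⁻¹)⁻²·s⁻¹

Step 1: For overall order n, rate = k × (concentration)^n.
Step 2: Rate has units mol·L⁻¹·s⁻¹; concentration term has units (mol·L⁻¹)^3.
Step 3: k = rate / (concentration)^n, so units of k = (mol·L⁻¹)^(1-3)·s⁻¹ = (mol·L⁻¹)⁻²·s⁻¹.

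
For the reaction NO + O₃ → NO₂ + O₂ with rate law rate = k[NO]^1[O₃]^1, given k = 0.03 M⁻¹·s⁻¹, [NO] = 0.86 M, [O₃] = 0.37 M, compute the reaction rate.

0.009546 M/s

Step 1: The rate law is rate = k[NO]^1[O₃]^1
Step 2: Substitute: rate = 0.03 × (0.86)^1 × (0.37)^1
Step 3: rate = 0.03 × 0.86 × 0.37 = 0.009546 M/s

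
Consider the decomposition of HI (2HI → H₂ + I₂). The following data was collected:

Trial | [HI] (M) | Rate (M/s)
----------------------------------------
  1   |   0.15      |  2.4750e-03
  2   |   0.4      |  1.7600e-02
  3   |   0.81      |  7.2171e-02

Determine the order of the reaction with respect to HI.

second order (2)

Step 1: Compare trials to find order n where rate₂/rate₁ = ([HI]₂/[HI]₁)^n
Step 2: rate₂/rate₁ = 1.7600e-02/2.4750e-03 = 7.111
Step 3: [HI]₂/[HI]₁ = 0.4/0.15 = 2.667
Step 4: n = ln(7.111)/ln(2.667) = 2.00 ≈ 2
Step 5: The reaction is second order in HI.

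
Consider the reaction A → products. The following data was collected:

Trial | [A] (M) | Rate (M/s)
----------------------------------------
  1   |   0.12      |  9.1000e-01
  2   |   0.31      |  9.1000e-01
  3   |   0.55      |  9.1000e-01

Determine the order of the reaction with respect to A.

zeroth order (0)

Step 1: Compare trials - when concentration changes, rate stays constant.
Step 2: rate₂/rate₁ = 9.1000e-01/9.1000e-01 = 1
Step 3: [A]₂/[A]₁ = 0.31/0.12 = 2.583
Step 4: Since rate ratio ≈ (conc ratio)^0, the reaction is zeroth order.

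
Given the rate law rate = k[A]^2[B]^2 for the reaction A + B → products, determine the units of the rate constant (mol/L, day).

(mol/L)⁻³·day⁻¹

Step 1: Overall order = 2 + 2 = 4.
Step 2: rate has units mol/L·day⁻¹; [A]^2[B]^2 has units (mol/L)^4.
Step 3: k = rate/([A]^2[B]^2), so units of k = (mol/L)^(1-4)·day⁻¹ = (mol/L)⁻³·day⁻¹.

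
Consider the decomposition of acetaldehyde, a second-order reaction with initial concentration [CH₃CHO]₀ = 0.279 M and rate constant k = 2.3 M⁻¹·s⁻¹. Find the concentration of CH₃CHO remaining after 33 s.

0.01258 M

Step 1: For a second-order reaction: 1/[CH₃CHO] = 1/[CH₃CHO]₀ + kt
Step 2: 1/[CH₃CHO] = 1/0.279 + 2.3 × 33
Step 3: 1/[CH₃CHO] = 3.584 + 75.9 = 79.48
Step 4: [CH₃CHO] = 1/79.48 = 0.01258 M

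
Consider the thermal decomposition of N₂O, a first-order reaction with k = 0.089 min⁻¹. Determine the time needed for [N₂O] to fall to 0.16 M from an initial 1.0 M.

20.59 min

Step 1: For first-order: t = ln([N₂O]₀/[N₂O])/k
Step 2: t = ln(1.0/0.16)/0.089
Step 3: t = ln(6.25)/0.089
Step 4: t = 1.833/0.089 = 20.59 min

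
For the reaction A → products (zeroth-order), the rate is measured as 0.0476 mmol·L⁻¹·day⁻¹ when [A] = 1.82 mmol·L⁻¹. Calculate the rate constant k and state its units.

0.0476 mmol·L⁻¹·day⁻¹

Step 1: For a zeroth-order reaction, rate = k (independent of concentration).
Step 2: k = rate = 0.0476 mmol·L⁻¹·day⁻¹.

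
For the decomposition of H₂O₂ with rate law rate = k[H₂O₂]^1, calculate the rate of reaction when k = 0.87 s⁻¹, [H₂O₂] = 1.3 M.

1.131 M/s

Step 1: Identify the rate law: rate = k[H₂O₂]^1
Step 2: Substitute values: rate = 0.87 × (1.3)^1
Step 3: Calculate: rate = 0.87 × 1.3 = 1.131 M/s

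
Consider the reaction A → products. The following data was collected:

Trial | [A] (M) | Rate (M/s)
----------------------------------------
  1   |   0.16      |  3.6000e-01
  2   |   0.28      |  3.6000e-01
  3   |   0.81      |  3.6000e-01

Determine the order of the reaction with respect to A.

zeroth order (0)

Step 1: Compare trials - when concentration changes, rate stays constant.
Step 2: rate₂/rate₁ = 3.6000e-01/3.6000e-01 = 1
Step 3: [A]₂/[A]₁ = 0.28/0.16 = 1.75
Step 4: Since rate ratio ≈ (conc ratio)^0, the reaction is zeroth order.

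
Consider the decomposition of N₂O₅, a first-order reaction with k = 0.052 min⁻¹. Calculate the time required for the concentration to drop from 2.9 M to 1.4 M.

14 min

Step 1: For first-order: t = ln([N₂O₅]₀/[N₂O₅])/k
Step 2: t = ln(2.9/1.4)/0.052
Step 3: t = ln(2.071)/0.052
Step 4: t = 0.7282/0.052 = 14 min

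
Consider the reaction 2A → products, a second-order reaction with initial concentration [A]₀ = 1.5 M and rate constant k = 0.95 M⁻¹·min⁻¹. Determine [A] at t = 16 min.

0.06303 M

Step 1: For a second-order reaction: 1/[A] = 1/[A]₀ + kt
Step 2: 1/[A] = 1/1.5 + 0.95 × 16
Step 3: 1/[A] = 0.6667 + 15.2 = 15.87
Step 4: [A] = 1/15.87 = 0.06303 M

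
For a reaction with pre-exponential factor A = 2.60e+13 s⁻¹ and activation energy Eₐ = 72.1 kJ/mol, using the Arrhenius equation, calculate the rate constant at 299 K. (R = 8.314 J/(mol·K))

6.59e+00 s⁻¹

Step 1: Use the Arrhenius equation: k = A × exp(-Eₐ/RT)
Step 2: Convert Eₐ to J/mol: 72.1 kJ/mol = 72100 J/mol
Step 3: Calculate the exponent: -Eₐ/(RT) = -72100/(8.314 × 299) = -29.00374
Step 4: k = 2.60e+13 × exp(-29.00374)
Step 5: k = 2.60e+13 × 2.53417e-13 = 6.5888e+00 s⁻¹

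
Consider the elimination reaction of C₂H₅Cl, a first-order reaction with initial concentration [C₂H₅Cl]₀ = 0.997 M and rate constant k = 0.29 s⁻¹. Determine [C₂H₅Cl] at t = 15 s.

0.01287 M

Step 1: For a first-order reaction: [C₂H₅Cl] = [C₂H₅Cl]₀ × e^(-kt)
Step 2: [C₂H₅Cl] = 0.997 × e^(-0.29 × 15)
Step 3: [C₂H₅Cl] = 0.997 × e^(-4.35)
Step 4: [C₂H₅Cl] = 0.997 × 0.0129068 = 0.01287 M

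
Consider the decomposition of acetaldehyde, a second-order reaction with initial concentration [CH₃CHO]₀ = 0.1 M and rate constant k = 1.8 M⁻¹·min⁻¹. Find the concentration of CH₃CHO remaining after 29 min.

0.01608 M

Step 1: For a second-order reaction: 1/[CH₃CHO] = 1/[CH₃CHO]₀ + kt
Step 2: 1/[CH₃CHO] = 1/0.1 + 1.8 × 29
Step 3: 1/[CH₃CHO] = 10 + 52.2 = 62.2
Step 4: [CH₃CHO] = 1/62.2 = 0.01608 M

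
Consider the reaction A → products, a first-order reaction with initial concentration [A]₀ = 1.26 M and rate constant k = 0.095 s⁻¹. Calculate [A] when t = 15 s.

0.303 M

Step 1: For a first-order reaction: [A] = [A]₀ × e^(-kt)
Step 2: [A] = 1.26 × e^(-0.095 × 15)
Step 3: [A] = 1.26 × e^(-1.425)
Step 4: [A] = 1.26 × 0.240508 = 0.303 M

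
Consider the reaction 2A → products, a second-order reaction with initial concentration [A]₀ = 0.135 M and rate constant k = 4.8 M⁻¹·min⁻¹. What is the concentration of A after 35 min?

0.005701 M

Step 1: For a second-order reaction: 1/[A] = 1/[A]₀ + kt
Step 2: 1/[A] = 1/0.135 + 4.8 × 35
Step 3: 1/[A] = 7.407 + 168 = 175.4
Step 4: [A] = 1/175.4 = 0.005701 M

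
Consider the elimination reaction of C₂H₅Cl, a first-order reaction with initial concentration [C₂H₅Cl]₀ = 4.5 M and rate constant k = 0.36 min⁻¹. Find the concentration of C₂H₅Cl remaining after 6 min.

0.519 M

Step 1: For a first-order reaction: [C₂H₅Cl] = [C₂H₅Cl]₀ × e^(-kt)
Step 2: [C₂H₅Cl] = 4.5 × e^(-0.36 × 6)
Step 3: [C₂H₅Cl] = 4.5 × e^(-2.16)
Step 4: [C₂H₅Cl] = 4.5 × 0.115325 = 0.519 M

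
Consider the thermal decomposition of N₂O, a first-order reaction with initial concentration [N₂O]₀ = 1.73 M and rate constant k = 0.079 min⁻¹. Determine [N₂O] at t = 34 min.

0.1179 M

Step 1: For a first-order reaction: [N₂O] = [N₂O]₀ × e^(-kt)
Step 2: [N₂O] = 1.73 × e^(-0.079 × 34)
Step 3: [N₂O] = 1.73 × e^(-2.686)
Step 4: [N₂O] = 1.73 × 0.068153 = 0.1179 M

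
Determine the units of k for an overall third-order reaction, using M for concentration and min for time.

M⁻²·min⁻¹

Step 1: For overall order n, rate = k × (concentration)^n.
Step 2: Rate has units M·min⁻¹; concentration term has units M^3.
Step 3: k = rate / (concentration)^n, so units of k = M^(1-3)·min⁻¹ = M⁻²·min⁻¹.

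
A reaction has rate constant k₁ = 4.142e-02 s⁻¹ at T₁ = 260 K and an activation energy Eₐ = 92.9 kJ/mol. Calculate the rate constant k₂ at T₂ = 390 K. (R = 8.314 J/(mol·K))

6.898e+04 s⁻¹

Step 1: Use the two-temperature Arrhenius form: ln(k₂/k₁) = -Eₐ/R × (1/T₂ - 1/T₁)
Step 2: Convert Eₐ to J/mol: 92.9 kJ/mol = 92900 J/mol
Step 3: 1/T₂ - 1/T₁ = 1/390 - 1/260 = -1.282051e-03 K⁻¹
Step 4: ln(k₂/k₁) = -92900/8.314 × -1.282051e-03 = 14.32554
Step 5: k₂ = k₁ × exp(14.32554) = 4.142e-02 × 1.66534e+06 = 6.898e+04 s⁻¹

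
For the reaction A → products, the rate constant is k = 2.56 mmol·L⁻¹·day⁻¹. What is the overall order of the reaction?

zeroth order (0)

Step 1: The units of k for an nth-order reaction are (concentration)^(1-n)·(time)⁻¹.
Step 2: Here k has units mmol·L⁻¹·day⁻¹, so the concentration exponent is 1.
Step 3: 1 - n = 1 ⇒ n = 0. The reaction is zeroth order.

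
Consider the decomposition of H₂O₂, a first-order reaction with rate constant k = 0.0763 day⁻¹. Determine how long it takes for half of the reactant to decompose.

9.084 day

Step 1: For a first-order reaction, t₁/₂ = ln(2)/k
Step 2: t₁/₂ = ln(2)/0.0763
Step 3: t₁/₂ = 0.6931/0.0763 = 9.084 day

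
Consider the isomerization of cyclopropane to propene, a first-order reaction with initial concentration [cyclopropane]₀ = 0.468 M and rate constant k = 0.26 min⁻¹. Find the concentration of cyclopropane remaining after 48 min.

1.779e-06 M

Step 1: For a first-order reaction: [cyclopropane] = [cyclopropane]₀ × e^(-kt)
Step 2: [cyclopropane] = 0.468 × e^(-0.26 × 48)
Step 3: [cyclopropane] = 0.468 × e^(-12.48)
Step 4: [cyclopropane] = 0.468 × 3.80194e-06 = 1.779e-06 M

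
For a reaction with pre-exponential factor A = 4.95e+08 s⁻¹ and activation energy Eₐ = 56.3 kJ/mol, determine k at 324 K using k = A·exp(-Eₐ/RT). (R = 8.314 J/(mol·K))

4.15e-01 s⁻¹

Step 1: Use the Arrhenius equation: k = A × exp(-Eₐ/RT)
Step 2: Convert Eₐ to J/mol: 56.3 kJ/mol = 56300 J/mol
Step 3: Calculate the exponent: -Eₐ/(RT) = -56300/(8.314 × 324) = -20.90034
Step 4: k = 4.95e+08 × exp(-20.90034)
Step 5: k = 4.95e+08 × 8.37718e-10 = 4.1467e-01 s⁻¹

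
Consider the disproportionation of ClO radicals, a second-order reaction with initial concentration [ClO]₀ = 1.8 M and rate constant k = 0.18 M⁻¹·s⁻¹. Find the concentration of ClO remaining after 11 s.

0.3944 M

Step 1: For a second-order reaction: 1/[ClO] = 1/[ClO]₀ + kt
Step 2: 1/[ClO] = 1/1.8 + 0.18 × 11
Step 3: 1/[ClO] = 0.5556 + 1.98 = 2.536
Step 4: [ClO] = 1/2.536 = 0.3944 M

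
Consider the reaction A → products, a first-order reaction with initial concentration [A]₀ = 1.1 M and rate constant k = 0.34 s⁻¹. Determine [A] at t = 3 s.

0.3967 M

Step 1: For a first-order reaction: [A] = [A]₀ × e^(-kt)
Step 2: [A] = 1.1 × e^(-0.34 × 3)
Step 3: [A] = 1.1 × e^(-1.02)
Step 4: [A] = 1.1 × 0.360595 = 0.3967 M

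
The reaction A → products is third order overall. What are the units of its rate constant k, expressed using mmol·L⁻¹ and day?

(mmol·L⁻¹)⁻²·day⁻¹

Step 1: For overall order n, rate = k × (concentration)^n.
Step 2: Rate has units mmol·L⁻¹·day⁻¹; concentration term has units (mmol·L⁻¹)^3.
Step 3: k = rate / (concentration)^n, so units of k = (mmol·L⁻¹)^(1-3)·day⁻¹ = (mmol·L⁻¹)⁻²·day⁻¹.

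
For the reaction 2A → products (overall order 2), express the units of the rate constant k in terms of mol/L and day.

(mol/L)⁻¹·day⁻¹

Step 1: For overall order n, rate = k × (concentration)^n.
Step 2: Rate has units mol/L·day⁻¹; concentration term has units (mol/L)^2.
Step 3: k = rate / (concentration)^n, so units of k = (mol/L)^(1-2)·day⁻¹ = (mol/L)⁻¹·day⁻¹.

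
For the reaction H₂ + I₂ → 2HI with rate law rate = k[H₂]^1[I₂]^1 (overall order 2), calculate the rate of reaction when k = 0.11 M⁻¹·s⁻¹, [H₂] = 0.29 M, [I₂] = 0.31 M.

0.009889 M/s

Step 1: The rate law is rate = k[H₂]^1[I₂]^1, overall order = 1+1 = 2
Step 2: Substitute values: rate = 0.11 × (0.29)^1 × (0.31)^1
Step 3: rate = 0.11 × 0.29 × 0.31 = 0.009889 M/s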